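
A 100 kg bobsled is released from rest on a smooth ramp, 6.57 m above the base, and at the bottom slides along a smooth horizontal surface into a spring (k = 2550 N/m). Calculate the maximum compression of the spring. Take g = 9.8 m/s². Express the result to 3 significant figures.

Gravitational PE at the top equals spring PE at max compression: mgh = ½kx²
x = √(2mgh/k) = √(2 × 100 × 9.8 × 6.57 / 2550) = 2.247 m

x = 2.25 m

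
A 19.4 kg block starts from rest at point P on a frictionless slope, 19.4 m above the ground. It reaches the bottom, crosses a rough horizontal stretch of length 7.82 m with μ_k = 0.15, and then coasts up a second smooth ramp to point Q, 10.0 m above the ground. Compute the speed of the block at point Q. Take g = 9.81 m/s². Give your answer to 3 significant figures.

Energy at P: mgh₁ = (19.4)(9.81)(19.4) = 3692.1 J
Friction loss: W_f = μ_k mg d = 223.2 J
At Q: ½mv² + mgh₂ = mgh₁ − W_f
½mv² = 3692.1 − 223.2 − 1903.1 = 1565.7 J
v = √(2 × 1565.7/19.4) = 12.70 m/s

v = 12.7 m/s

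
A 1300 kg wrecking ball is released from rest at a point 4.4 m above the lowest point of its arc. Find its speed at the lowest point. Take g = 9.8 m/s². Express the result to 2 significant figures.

Mechanical energy is conserved (no friction): mgh = ½mv²
The mass cancels from both sides.
v = √(2gh) = √(2 × 9.8 × 4.4) = √86.240 = 9.287 m/s

v = 9.3 m/s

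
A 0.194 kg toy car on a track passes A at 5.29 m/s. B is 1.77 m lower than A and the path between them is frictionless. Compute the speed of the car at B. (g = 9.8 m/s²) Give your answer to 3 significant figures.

v = 7.92 m/s

Equating total energy at the two states: ½mv₀² + mgh = ½mv²
The mass cancels from both sides.
v² = v₀² + 2gh = (5.29)² + 2(9.8)(1.77) = 62.676
v = √62.676 = 7.917 m/s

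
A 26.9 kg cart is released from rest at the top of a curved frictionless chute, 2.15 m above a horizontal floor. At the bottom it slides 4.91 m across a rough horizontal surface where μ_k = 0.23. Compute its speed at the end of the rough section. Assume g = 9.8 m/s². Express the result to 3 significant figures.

v = 4.47 m/s

Energy at the top = energy at the end + work done against friction:
mgh = ½mv² + μ_k m g d
W_f = μ_k mg d = (0.23)(26.9)(9.8)(4.91) = 297.7 J
½mv² = mgh − W_f = 566.78 − 297.7 = 269.08 J
v = √(2 × 269.08/26.9) = 4.473 m/s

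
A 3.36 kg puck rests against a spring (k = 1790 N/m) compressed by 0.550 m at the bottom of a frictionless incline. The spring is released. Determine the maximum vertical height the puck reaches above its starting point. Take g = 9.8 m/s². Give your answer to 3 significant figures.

At maximum height the puck is at rest, so ½kx² = mgh
h = kx²/(2mg) = (1790)(0.550)²/(2 × 3.36 × 9.8) = 8.222 m

h = 8.22 m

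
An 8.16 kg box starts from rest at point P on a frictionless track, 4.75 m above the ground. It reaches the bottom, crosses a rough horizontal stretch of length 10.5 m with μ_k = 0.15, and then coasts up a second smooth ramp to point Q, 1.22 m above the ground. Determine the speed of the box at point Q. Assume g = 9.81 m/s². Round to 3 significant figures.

Energy at P: mgh₁ = (8.16)(9.81)(4.75) = 380.24 J
Friction loss: W_f = μ_k mg d = 126.1 J
At Q: ½mv² + mgh₂ = mgh₁ − W_f
½mv² = 380.24 − 126.1 − 97.661 = 156.50 J
v = √(2 × 156.50/8.16) = 6.193 m/s

v = 6.19 m/s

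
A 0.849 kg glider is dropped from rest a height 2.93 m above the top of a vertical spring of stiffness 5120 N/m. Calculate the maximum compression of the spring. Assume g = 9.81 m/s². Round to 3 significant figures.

Measuring PE from the top of the relaxed spring, at max compression the glider has dropped H + x with zero KE, so:
mg(H + x) = ½kx²
½(5120)x² − (0.849)(9.81)x − (0.849)(9.81)(2.93) = 0
2560x² − 8.329x − 24.40 = 0
x = [8.329 + √(69.37 + 249887)]/(2 × 2560) = 0.09927 m

x = 0.0993 m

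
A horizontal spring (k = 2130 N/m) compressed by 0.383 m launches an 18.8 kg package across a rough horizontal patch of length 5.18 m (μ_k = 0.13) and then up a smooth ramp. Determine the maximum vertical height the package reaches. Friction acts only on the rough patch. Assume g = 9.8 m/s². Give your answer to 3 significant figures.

Spring energy: E₀ = ½kx² = ½(2130)(0.383)² = 156.22 J
Friction: W_f = μ_k mg d = (0.13)(18.8)(9.8)(5.18) = 124.1 J
Energy at base of ramp: E = 156.22 − 124.1 = 32.157 J
At max height all remaining energy is PE: mgh = E ⇒ h = E/(mg) = 32.157/(18.8 × 9.8) = 0.1745 m

h = 0.175 m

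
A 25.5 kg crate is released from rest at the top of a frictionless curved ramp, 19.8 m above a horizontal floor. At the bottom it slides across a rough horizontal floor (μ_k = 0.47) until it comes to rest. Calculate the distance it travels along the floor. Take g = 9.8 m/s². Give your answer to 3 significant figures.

d = 42.1 m

Energy bookkeeping (friction removes W_f = μ_k N d):
At rest all PE has been dissipated by friction: mgh = μ_k m g d
d = h/μ_k = 19.8/0.47 = 42.13 m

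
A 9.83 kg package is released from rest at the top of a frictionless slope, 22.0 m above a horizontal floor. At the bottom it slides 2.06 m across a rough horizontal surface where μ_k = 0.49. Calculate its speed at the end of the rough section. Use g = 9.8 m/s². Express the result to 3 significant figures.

Energy bookkeeping (friction removes W_f = μ_k N d):
mgh = ½mv² + μ_k m g d
W_f = μ_k mg d = (0.49)(9.83)(9.8)(2.06) = 97.24 J
½mv² = mgh − W_f = 2119.3 − 97.24 = 2022.1 J
v = √(2 × 2022.1/9.83) = 20.28 m/s

v = 20.3 m/s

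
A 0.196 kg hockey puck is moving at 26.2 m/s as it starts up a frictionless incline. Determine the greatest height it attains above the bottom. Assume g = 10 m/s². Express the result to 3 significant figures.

Setting KE at the bottom equal to PE gained: ½mv² = mgh
h = v²/(2g) = 26.2²/(2 × 10) = 34.32 m

h = 34.3 m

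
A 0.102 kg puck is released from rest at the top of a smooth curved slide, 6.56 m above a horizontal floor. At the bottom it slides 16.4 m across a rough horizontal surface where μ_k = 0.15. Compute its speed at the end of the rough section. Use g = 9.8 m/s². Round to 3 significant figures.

Energy at the top = energy at the end + work done against friction:
mgh = ½mv² + μ_k m g d
W_f = μ_k mg d = (0.15)(0.102)(9.8)(16.4) = 2.459 J
½mv² = mgh − W_f = 6.5574 − 2.459 = 4.0984 J
v = √(2 × 4.0984/0.102) = 8.964 m/s

v = 8.96 m/s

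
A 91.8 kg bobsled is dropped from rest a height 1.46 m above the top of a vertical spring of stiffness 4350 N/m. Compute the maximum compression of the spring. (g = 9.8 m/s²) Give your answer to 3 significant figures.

Let x be the compression. The total drop is H + x, and the bobsled is instantaneously at rest at max compression, so energy conservation gives:
mg(H + x) = ½kx²
½(4350)x² − (91.8)(9.8)x − (91.8)(9.8)(1.46) = 0
2175x² − 899.6x − 1313 = 0
x = [899.6 + √(809352 + 1.1427e+07)]/(2 × 2175) = 1.011 m

x = 1.01 m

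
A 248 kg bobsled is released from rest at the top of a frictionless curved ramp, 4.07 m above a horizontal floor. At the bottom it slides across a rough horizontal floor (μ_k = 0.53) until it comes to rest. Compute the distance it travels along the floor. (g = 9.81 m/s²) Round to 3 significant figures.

d = 7.68 m

Energy bookkeeping (friction removes W_f = μ_k N d):
At rest all PE has been dissipated by friction: mgh = μ_k m g d
d = h/μ_k = 4.07/0.53 = 7.679 m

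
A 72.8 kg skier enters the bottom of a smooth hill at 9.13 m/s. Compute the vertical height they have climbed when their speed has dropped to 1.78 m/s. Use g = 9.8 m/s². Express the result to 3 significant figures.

h = 4.09 m

Energy balance between the two points: ½mv₁² = ½mv₂² + mgh
h = (v₁² − v₂²)/(2g) = (9.13² − 1.78²)/(2 × 9.8) = 4.091 m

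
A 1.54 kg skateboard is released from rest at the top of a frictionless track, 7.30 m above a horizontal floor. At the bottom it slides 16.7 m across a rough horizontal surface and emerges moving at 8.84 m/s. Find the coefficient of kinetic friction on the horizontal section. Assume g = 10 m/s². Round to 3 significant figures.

μ_k = 0.203

Applying the work–energy principle:
mgh = ½mv² + μ_k m g d
mgh = 112.42 J; ½mv² = 60.172 J
W_f = 112.42 − 60.172 = 52.25 J
μ_k = W_f/(mg·d) = 52.25/(15.40 × 16.7) = 0.2032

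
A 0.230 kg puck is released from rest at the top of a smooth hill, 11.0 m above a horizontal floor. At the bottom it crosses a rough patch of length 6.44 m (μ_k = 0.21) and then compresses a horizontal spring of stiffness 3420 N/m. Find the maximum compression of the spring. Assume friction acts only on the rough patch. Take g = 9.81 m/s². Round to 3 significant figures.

x = 0.113 m

Initial energy: E₁ = mgh = (0.230)(9.81)(11.0) = 24.819 J
Friction removes W_f = μ_k mg d = (0.21)(0.230)(9.81)(6.44) = 3.051 J
Energy reaching the spring: E = 24.819 − 3.051 = 21.768 J
At max compression ½kx² = E ⇒ x = √(2E/k) = √(2 × 21.768/3420) = 0.1128 m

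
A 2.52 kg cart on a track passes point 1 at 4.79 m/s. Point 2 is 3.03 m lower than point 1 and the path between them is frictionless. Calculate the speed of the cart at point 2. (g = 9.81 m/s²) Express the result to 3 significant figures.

v = 9.08 m/s

Energy conservation between the two points: ½mv₀² + mgh = ½mv²
v² = v₀² + 2gh = (4.79)² + 2(9.81)(3.03) = 82.393
v = √82.393 = 9.077 m/s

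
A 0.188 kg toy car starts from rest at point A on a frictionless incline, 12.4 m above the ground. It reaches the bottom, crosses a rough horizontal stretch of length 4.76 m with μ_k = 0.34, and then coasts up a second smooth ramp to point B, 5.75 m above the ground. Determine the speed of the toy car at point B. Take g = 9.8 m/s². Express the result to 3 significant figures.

Energy at A: mgh₁ = (0.188)(9.8)(12.4) = 22.846 J
Friction loss: W_f = μ_k mg d = 2.982 J
At B: ½mv² + mgh₂ = mgh₁ − W_f
½mv² = 22.846 − 2.982 − 10.594 = 9.2702 J
v = √(2 × 9.2702/0.188) = 9.931 m/s

v = 9.93 m/s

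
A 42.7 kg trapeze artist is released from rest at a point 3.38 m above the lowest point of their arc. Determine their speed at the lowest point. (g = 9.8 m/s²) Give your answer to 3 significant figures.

v = 8.14 m/s

Mechanical energy is conserved (no friction): mgh = ½mv²
v = √(2gh) = √(2 × 9.8 × 3.38) = √66.248 = 8.139 m/s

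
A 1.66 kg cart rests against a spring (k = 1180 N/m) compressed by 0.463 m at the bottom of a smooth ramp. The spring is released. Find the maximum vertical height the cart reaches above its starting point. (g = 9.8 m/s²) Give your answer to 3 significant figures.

h = 7.77 m

Energy conservation from release to the highest point: ½kx² = mgh
h = kx²/(2mg) = (1180)(0.463)²/(2 × 1.66 × 9.8) = 7.775 m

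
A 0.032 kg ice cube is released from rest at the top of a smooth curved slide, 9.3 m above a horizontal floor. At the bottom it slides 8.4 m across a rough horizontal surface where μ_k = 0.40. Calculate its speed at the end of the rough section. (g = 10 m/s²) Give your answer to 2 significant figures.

v = 11 m/s

Applying the work–energy principle:
mgh = ½mv² + μ_k m g d
W_f = μ_k mg d = (0.40)(0.032)(10)(8.4) = 1.075 J
½mv² = mgh − W_f = 2.9760 − 1.075 = 1.9008 J
v = √(2 × 1.9008/0.032) = 10.90 m/s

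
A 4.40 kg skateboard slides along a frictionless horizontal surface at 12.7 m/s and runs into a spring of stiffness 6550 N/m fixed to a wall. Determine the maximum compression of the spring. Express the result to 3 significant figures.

At max compression the skateboard is momentarily at rest: ½mv² = ½kx²
x = v√(m/k) = 12.7 × √(4.40/6550) = 0.3292 m

x = 0.329 m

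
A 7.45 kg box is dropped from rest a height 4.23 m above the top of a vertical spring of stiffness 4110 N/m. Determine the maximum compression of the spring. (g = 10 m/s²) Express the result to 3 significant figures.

x = 0.410 m

Take the reference level at the top of the uncompressed spring. At max compression the box has fallen H + x and is momentarily at rest:
mg(H + x) = ½kx²
½(4110)x² − (7.45)(10)x − (7.45)(10)(4.23) = 0
2055x² − 74.50x − 315.1 = 0
x = [74.50 + √(5550 + 2.5904e+06)]/(2 × 2055) = 0.4101 m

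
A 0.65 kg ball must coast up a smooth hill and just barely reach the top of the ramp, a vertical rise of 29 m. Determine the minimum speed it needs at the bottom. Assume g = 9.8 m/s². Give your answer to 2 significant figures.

At the top it is momentarily at rest, so all KE converts to PE: ½mv² = mgh
v = √(2gh) = √(2 × 9.8 × 29) = 23.84 m/s

v = 24 m/s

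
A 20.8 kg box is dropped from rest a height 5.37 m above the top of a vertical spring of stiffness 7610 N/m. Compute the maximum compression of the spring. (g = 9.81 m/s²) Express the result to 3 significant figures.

Let x be the compression. The total drop is H + x, and the box is instantaneously at rest at max compression, so energy conservation gives:
mg(H + x) = ½kx²
½(7610)x² − (20.8)(9.81)x − (20.8)(9.81)(5.37) = 0
3805x² − 204.0x − 1096 = 0
x = [204.0 + √(41636 + 1.6677e+07)]/(2 × 3805) = 0.5641 m

x = 0.564 m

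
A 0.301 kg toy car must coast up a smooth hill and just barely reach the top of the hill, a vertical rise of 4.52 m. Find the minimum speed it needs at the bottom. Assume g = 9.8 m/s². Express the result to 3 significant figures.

v = 9.41 m/s

At the top it is momentarily at rest, so all KE converts to PE: ½mv² = mgh
v = √(2gh) = √(2 × 9.8 × 4.52) = 9.412 m/s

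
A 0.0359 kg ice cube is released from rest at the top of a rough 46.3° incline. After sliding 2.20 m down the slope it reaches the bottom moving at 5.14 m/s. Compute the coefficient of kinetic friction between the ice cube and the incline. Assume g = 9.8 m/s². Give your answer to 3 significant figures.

The energy dissipated by friction is the PE lost minus the KE gained:
mgL sinθ = 0.55958 J; ½mv² = 0.47423 J
W_f = 0.55958 − 0.47423 = 0.08535 J
μ_k = W_f/(mg cosθ · L) = 0.08535/(0.2431 × 2.20) = 0.1596

μ_k = 0.160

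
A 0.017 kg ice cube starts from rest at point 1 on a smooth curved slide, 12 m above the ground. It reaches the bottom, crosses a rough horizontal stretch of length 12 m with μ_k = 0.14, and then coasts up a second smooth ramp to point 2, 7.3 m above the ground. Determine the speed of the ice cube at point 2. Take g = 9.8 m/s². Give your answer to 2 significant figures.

Energy at 1: mgh₁ = (0.017)(9.8)(12) = 1.9992 J
Friction loss: W_f = μ_k mg d = 0.2799 J
At 2: ½mv² + mgh₂ = mgh₁ − W_f
½mv² = 1.9992 − 0.2799 − 1.2162 = 0.50313 J
v = √(2 × 0.50313/0.017) = 7.694 m/s

v = 7.7 m/s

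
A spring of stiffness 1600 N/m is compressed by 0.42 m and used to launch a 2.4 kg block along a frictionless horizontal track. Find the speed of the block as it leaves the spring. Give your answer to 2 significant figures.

v = 11 m/s

Conservation of energy: ½kx² = ½mv²
v = x√(k/m) = 0.42 × √(1600/2.4) = 10.84 m/s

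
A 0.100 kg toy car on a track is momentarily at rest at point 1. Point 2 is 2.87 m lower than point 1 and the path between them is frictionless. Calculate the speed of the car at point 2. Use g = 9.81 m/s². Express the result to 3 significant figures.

Energy conservation between the two points: mgh = ½mv²
v = √(2gh) = √(2 × 9.81 × 2.87) = √56.309 = 7.504 m/s

v = 7.50 m/s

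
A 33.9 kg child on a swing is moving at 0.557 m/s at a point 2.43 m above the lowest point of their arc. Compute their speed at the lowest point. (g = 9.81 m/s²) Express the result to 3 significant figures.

v = 6.93 m/s

By conservation of mechanical energy, ½mv₀² + mgh = ½mv²
v² = v₀² + 2gh = (0.557)² + 2(9.81)(2.43) = 47.987
v = √47.987 = 6.927 m/s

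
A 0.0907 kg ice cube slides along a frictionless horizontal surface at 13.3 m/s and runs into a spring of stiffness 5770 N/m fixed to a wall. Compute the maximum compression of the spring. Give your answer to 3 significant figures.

x = 0.0527 m

Conservation of energy between contact and max compression: ½mv² = ½kx²
x = v√(m/k) = 13.3 × √(0.0907/5770) = 0.05273 m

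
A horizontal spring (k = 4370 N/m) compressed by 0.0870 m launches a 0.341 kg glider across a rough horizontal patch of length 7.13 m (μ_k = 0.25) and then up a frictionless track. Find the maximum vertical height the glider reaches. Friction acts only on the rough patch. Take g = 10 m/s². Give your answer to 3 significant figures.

Spring energy: E₀ = ½kx² = ½(4370)(0.0870)² = 16.538 J
Friction: W_f = μ_k mg d = (0.25)(0.341)(10)(7.13) = 6.078 J
Energy at base of ramp: E = 16.538 − 6.078 = 10.460 J
At max height all remaining energy is PE: mgh = E ⇒ h = E/(mg) = 10.460/(0.341 × 10) = 3.067 m

h = 3.07 m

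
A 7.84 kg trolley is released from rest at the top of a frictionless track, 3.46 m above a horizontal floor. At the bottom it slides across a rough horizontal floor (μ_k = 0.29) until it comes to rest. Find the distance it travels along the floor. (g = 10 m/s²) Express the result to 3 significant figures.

Applying the work–energy principle:
At rest all PE has been dissipated by friction: mgh = μ_k m g d
d = h/μ_k = 3.46/0.29 = 11.93 m

d = 11.9 m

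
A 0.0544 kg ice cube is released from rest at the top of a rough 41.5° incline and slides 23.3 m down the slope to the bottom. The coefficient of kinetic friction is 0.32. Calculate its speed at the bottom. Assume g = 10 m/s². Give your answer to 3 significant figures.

Taking the bottom as reference, mgh = ½mv² + μ_k N L with h = L sinθ, N = mg cosθ:
mgh = mgL sinθ = (0.0544)(10)(23.3)sin41.5° = 8.3988 J
W_f = μ_k mg cosθ · L = (0.32)(0.0544)(10)cos41.5°·23.3 = 3.038 J
½mv² = 8.3988 − 3.038 = 5.3610 J
v = √(2 × 5.3610/0.0544) = 14.04 m/s

v = 14.0 m/s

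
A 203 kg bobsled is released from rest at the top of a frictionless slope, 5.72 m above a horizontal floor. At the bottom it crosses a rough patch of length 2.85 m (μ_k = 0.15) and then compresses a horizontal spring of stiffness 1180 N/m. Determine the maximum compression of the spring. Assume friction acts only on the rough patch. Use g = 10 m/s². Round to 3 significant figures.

Initial energy: E₁ = mgh = (203)(10)(5.72) = 11612 J
Friction removes W_f = μ_k mg d = (0.15)(203)(10)(2.85) = 867.8 J
Energy reaching the spring: E = 11612 − 867.8 = 10744 J
At max compression ½kx² = E ⇒ x = √(2E/k) = √(2 × 10744/1180) = 4.267 m

x = 4.27 m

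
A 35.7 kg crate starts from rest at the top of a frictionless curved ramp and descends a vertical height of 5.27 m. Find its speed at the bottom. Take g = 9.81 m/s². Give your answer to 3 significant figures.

v = 10.2 m/s

Energy conservation between the two points: mgh = ½mv²
v = √(2gh) = √(2 × 9.81 × 5.27) = √103.40 = 10.17 m/s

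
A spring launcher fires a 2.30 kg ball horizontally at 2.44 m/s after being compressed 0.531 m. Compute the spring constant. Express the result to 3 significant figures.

Energy stored in the spring equals the launch KE: ½kx² = ½mv²
k = mv²/x² = (2.30)(2.44)²/(0.531)² = 48.56 N/m

k = 48.6 N/m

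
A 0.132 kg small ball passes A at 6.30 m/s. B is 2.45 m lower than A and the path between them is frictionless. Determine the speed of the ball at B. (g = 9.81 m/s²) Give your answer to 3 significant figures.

v = 9.37 m/s

By conservation of mechanical energy, ½mv₀² + mgh = ½mv²
v² = v₀² + 2gh = (6.30)² + 2(9.81)(2.45) = 87.759
v = √87.759 = 9.368 m/s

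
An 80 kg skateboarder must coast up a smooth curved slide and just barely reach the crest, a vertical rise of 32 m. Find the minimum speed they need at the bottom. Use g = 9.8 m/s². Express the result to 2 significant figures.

v = 25 m/s

At the top they are momentarily at rest, so all KE converts to PE: ½mv² = mgh
v = √(2gh) = √(2 × 9.8 × 32) = 25.04 m/s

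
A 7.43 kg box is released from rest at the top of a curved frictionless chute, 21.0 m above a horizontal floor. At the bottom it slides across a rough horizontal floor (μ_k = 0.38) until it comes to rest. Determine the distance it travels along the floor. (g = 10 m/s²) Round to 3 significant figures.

d = 55.3 m

Energy at the top = energy at the end + work done against friction:
At rest all PE has been dissipated by friction: mgh = μ_k m g d
d = h/μ_k = 21.0/0.38 = 55.26 m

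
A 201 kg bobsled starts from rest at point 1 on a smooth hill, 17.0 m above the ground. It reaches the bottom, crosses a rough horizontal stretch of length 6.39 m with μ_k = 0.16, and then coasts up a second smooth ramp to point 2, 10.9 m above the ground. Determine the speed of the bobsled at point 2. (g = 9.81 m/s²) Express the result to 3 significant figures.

v = 9.98 m/s

Energy at 1: mgh₁ = (201)(9.81)(17.0) = 33521 J
Friction loss: W_f = μ_k mg d = 2016 J
At 2: ½mv² + mgh₂ = mgh₁ − W_f
½mv² = 33521 − 2016 − 21493 = 10012 J
v = √(2 × 10012/201) = 9.981 m/s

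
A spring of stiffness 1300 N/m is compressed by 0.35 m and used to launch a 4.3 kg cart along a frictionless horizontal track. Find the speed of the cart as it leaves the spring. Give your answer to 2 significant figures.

The cart leaves the spring when the spring is at natural length, so ½kx² = ½mv²
v = x√(k/m) = 0.35 × √(1300/4.3) = 6.086 m/s

v = 6.1 m/s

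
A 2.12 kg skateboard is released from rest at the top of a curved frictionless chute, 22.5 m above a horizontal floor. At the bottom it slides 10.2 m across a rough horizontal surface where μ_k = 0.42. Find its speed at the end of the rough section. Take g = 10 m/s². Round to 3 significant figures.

Applying the work–energy principle:
mgh = ½mv² + μ_k m g d
W_f = μ_k mg d = (0.42)(2.12)(10)(10.2) = 90.82 J
½mv² = mgh − W_f = 477.00 − 90.82 = 386.18 J
v = √(2 × 386.18/2.12) = 19.09 m/s

v = 19.1 m/s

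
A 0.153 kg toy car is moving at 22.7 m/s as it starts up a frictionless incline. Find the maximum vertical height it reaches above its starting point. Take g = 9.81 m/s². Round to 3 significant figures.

h = 26.3 m

Setting KE at the bottom equal to PE gained: ½mv² = mgh
h = v²/(2g) = 22.7²/(2 × 9.81) = 26.26 m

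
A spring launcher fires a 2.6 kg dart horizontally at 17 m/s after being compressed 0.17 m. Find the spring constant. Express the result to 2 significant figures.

Spring PE at full compression equals KE at release: ½kx² = ½mv²
k = mv²/x² = (2.6)(17)²/(0.17)² = 26000 N/m

k = 26000 N/m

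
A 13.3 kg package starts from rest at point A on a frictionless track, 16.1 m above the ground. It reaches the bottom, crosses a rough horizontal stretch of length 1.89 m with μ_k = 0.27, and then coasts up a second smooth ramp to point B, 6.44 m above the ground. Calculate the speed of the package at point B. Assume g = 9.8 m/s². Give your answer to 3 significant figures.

v = 13.4 m/s

Energy at A: mgh₁ = (13.3)(9.8)(16.1) = 2098.5 J
Friction loss: W_f = μ_k mg d = 66.51 J
At B: ½mv² + mgh₂ = mgh₁ − W_f
½mv² = 2098.5 − 66.51 − 839.39 = 1192.6 J
v = √(2 × 1192.6/13.3) = 13.39 m/s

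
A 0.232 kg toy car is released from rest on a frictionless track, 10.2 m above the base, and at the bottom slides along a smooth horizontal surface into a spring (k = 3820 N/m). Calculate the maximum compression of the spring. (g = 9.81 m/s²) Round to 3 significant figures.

Gravitational PE at the top equals spring PE at max compression: mgh = ½kx²
x = √(2mgh/k) = √(2 × 0.232 × 9.81 × 10.2 / 3820) = 0.1102 m

x = 0.110 m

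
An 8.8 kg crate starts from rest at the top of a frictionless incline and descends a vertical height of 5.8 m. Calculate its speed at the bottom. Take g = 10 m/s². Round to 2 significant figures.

Mechanical energy is conserved (no friction): mgh = ½mv²
The mass cancels from both sides.
v = √(2gh) = √(2 × 10 × 5.8) = √116.00 = 10.77 m/s

v = 11 m/s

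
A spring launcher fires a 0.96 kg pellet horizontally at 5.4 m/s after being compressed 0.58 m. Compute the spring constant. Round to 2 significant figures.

k = 83 N/m

½kx² = ½mv²
k = mv²/x² = (0.96)(5.4)²/(0.58)² = 83.22 N/m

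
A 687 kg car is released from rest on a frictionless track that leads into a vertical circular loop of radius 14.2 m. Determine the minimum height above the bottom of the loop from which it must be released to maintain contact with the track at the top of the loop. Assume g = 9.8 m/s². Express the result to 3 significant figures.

At the top, for minimum speed gravity alone supplies the centripetal force: mg = mv_top²/r ⇒ v_top² = gr = 139.2 m²/s²
Energy conservation from release height h to the top (height 2r): mgh = ½mv_top² + mg(2r)
h = v_top²/(2g) + 2r = r/2 + 2r = 5r/2 = 35.50 m

h = 35.5 m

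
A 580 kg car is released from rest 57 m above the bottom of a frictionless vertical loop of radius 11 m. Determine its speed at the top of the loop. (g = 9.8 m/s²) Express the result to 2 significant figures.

Energy conservation: mgh = ½mv_top² + mg(2r)
v_top² = 2g(h − 2r) = 2(9.8)(57 − 22.00) = 686.0
v_top = 26.19 m/s

v = 26 m/s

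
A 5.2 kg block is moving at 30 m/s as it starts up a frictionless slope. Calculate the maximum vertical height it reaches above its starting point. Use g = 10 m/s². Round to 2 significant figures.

h = 45 m

Setting KE at the bottom equal to PE gained: ½mv² = mgh
h = v²/(2g) = 30²/(2 × 10) = 45.00 m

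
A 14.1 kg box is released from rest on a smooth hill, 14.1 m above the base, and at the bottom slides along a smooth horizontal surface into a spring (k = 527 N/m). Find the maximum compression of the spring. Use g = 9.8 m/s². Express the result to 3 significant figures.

Energy conservation (no friction) from release to max compression: mgh = ½kx²
x = √(2mgh/k) = √(2 × 14.1 × 9.8 × 14.1 / 527) = 2.719 m

x = 2.72 m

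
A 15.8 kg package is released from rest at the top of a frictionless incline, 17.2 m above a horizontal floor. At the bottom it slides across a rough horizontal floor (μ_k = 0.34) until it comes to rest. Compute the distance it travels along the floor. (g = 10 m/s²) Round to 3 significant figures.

Applying the work–energy principle:
At rest all PE has been dissipated by friction: mgh = μ_k m g d
d = h/μ_k = 17.2/0.34 = 50.59 m

d = 50.6 m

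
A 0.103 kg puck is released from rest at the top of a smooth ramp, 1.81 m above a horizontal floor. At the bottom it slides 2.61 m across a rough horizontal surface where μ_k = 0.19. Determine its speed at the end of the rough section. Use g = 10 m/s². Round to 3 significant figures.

Energy bookkeeping (friction removes W_f = μ_k N d):
mgh = ½mv² + μ_k m g d
W_f = μ_k mg d = (0.19)(0.103)(10)(2.61) = 0.5108 J
½mv² = mgh − W_f = 1.8643 − 0.5108 = 1.3535 J
v = √(2 × 1.3535/0.103) = 5.127 m/s

v = 5.13 m/s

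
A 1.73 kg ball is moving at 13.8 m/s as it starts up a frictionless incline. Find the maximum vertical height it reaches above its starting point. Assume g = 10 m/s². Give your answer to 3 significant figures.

By energy conservation, ½mv² = mgh
h = v²/(2g) = 13.8²/(2 × 10) = 9.522 m

h = 9.52 m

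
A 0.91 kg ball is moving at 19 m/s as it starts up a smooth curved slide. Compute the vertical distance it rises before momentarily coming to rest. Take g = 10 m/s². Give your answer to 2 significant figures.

h = 18 m

By energy conservation, ½mv² = mgh
h = v²/(2g) = 19²/(2 × 10) = 18.05 m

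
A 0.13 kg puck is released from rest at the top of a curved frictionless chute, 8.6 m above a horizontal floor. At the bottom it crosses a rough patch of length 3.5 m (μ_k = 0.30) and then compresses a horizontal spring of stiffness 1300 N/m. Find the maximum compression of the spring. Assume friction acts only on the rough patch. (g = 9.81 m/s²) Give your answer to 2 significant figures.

Initial energy: E₁ = mgh = (0.13)(9.81)(8.6) = 10.968 J
Friction removes W_f = μ_k mg d = (0.30)(0.13)(9.81)(3.5) = 1.339 J
Energy reaching the spring: E = 10.968 − 1.339 = 9.6285 J
At max compression ½kx² = E ⇒ x = √(2E/k) = √(2 × 9.6285/1300) = 0.1217 m

x = 0.12 m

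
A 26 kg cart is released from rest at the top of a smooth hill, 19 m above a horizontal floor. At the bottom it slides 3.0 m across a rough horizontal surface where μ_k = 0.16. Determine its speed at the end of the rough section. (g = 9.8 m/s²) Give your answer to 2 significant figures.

v = 19 m/s

Energy at the top = energy at the end + work done against friction:
mgh = ½mv² + μ_k m g d
W_f = μ_k mg d = (0.16)(26)(9.8)(3.0) = 122.3 J
½mv² = mgh − W_f = 4841.2 − 122.3 = 4718.9 J
v = √(2 × 4718.9/26) = 19.05 m/s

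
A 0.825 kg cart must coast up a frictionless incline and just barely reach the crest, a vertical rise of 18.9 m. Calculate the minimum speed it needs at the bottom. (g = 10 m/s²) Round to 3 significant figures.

At the top it is momentarily at rest, so all KE converts to PE: ½mv² = mgh
v = √(2gh) = √(2 × 10 × 18.9) = 19.44 m/s

v = 19.4 m/s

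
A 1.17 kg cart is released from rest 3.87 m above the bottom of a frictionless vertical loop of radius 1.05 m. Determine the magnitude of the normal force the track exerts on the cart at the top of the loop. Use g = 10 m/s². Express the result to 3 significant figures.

N = 27.7 N

Energy from release to top (height 2r): mgh = ½mv_top² + mg(2r)
v_top² = 2g(h − 2r) = 2(10)(3.87 − 2.100) = 35.400 m²/s²
At the top, both N and weight point toward the centre: N + mg = mv_top²/r
N = m(v_top²/r − g) = 1.17(35.400/1.05 − 10) = 27.75 N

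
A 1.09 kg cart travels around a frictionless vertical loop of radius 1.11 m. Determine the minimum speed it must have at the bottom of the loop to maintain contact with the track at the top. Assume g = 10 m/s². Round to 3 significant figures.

At the top: mg = mv_top²/r ⇒ v_top² = gr = 11.10 m²/s²
Energy from bottom to top (height 2r): ½mv_bot² = ½mv_top² + mg(2r)
v_bot² = gr + 4gr = 5gr = 55.50
v_bot = √(5gr) = 7.450 m/s

v = 7.45 m/s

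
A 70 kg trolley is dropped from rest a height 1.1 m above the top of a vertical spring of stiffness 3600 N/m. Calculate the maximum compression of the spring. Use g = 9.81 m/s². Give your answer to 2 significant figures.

x = 0.87 m

Let x be the compression. The total drop is H + x, and the trolley is instantaneously at rest at max compression, so energy conservation gives:
mg(H + x) = ½kx²
½(3600)x² − (70)(9.81)x − (70)(9.81)(1.1) = 0
1800x² − 686.7x − 755.4 = 0
x = [686.7 + √(471557 + 5.4387e+06)]/(2 × 1800) = 0.8661 m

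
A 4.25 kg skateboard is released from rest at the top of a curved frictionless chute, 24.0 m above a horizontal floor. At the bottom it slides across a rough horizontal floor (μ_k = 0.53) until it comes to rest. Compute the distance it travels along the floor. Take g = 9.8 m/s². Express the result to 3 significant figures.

d = 45.3 m

Applying the work–energy principle:
At rest all PE has been dissipated by friction: mgh = μ_k m g d
d = h/μ_k = 24.0/0.53 = 45.28 m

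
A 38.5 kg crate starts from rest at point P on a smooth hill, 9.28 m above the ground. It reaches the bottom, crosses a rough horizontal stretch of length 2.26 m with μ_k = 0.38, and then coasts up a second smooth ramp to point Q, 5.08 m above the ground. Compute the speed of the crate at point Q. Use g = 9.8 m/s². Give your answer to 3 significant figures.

Energy at P: mgh₁ = (38.5)(9.8)(9.28) = 3501.3 J
Friction loss: W_f = μ_k mg d = 324.0 J
At Q: ½mv² + mgh₂ = mgh₁ − W_f
½mv² = 3501.3 − 324.0 − 1916.7 = 1260.6 J
v = √(2 × 1260.6/38.5) = 8.092 m/s

v = 8.09 m/s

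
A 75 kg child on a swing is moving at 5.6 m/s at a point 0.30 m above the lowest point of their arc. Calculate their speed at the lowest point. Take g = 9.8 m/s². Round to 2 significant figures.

v = 6.1 m/s

Mechanical energy is conserved (no friction): ½mv₀² + mgh = ½mv²
v² = v₀² + 2gh = (5.6)² + 2(9.8)(0.30) = 37.240
v = √37.240 = 6.102 m/s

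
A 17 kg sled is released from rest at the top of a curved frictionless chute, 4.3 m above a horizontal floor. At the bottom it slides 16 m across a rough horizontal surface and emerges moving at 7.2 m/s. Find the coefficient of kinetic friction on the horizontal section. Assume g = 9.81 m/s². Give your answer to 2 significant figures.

Energy bookkeeping (friction removes W_f = μ_k N d):
mgh = ½mv² + μ_k m g d
mgh = 717.11 J; ½mv² = 440.64 J
W_f = 717.11 − 440.64 = 276.5 J
μ_k = W_f/(mg·d) = 276.5/(166.8 × 16) = 0.1036

μ_k = 0.10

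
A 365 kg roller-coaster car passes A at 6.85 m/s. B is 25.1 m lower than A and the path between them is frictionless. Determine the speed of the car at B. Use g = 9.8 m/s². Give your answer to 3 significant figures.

Energy conservation between the two points: ½mv₀² + mgh = ½mv²
v² = v₀² + 2gh = (6.85)² + 2(9.8)(25.1) = 538.88
v = √538.88 = 23.21 m/s

v = 23.2 m/s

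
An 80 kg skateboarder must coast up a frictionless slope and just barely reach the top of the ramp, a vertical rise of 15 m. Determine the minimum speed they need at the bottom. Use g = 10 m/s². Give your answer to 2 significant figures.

v = 17 m/s

At the top they are momentarily at rest, so all KE converts to PE: ½mv² = mgh
v = √(2gh) = √(2 × 10 × 15) = 17.32 m/s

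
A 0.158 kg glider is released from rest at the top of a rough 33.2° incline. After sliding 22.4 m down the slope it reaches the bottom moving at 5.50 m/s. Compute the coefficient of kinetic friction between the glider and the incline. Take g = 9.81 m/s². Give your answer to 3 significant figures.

μ_k = 0.572

Energy balance down the incline: mg L sinθ − ½mv² = μ_k (mg cosθ) L
mgL sinθ = 19.011 J; ½mv² = 2.3897 J
W_f = 19.011 − 2.3897 = 16.62 J
μ_k = W_f/(mg cosθ · L) = 16.62/(1.297 × 22.4) = 0.5721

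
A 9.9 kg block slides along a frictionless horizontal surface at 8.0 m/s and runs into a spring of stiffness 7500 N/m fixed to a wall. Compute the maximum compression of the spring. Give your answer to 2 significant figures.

Conservation of energy between contact and max compression: ½mv² = ½kx²
x = v√(m/k) = 8.0 × √(9.9/7500) = 0.2907 m

x = 0.29 m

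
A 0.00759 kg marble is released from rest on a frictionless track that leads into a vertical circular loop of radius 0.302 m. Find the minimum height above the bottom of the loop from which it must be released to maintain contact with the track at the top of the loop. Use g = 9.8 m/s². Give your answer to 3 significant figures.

h = 0.755 m

At the top, for minimum speed gravity alone supplies the centripetal force: mg = mv_top²/r ⇒ v_top² = gr = 2.960 m²/s²
Energy conservation from release height h to the top (height 2r): mgh = ½mv_top² + mg(2r)
h = v_top²/(2g) + 2r = r/2 + 2r = 5r/2 = 0.7550 m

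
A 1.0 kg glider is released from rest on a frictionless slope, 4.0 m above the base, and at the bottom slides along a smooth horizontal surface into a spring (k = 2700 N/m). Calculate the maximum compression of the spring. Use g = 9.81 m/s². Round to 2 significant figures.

x = 0.17 m

Energy conservation (no friction) from release to max compression: mgh = ½kx²
x = √(2mgh/k) = √(2 × 1.0 × 9.81 × 4.0 / 2700) = 0.1705 m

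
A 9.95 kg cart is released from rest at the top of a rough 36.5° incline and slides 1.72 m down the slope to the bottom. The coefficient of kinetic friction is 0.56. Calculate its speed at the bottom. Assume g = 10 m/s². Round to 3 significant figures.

Energy: mgh = ½mv² + W_f, with h = L sinθ and W_f = μ_k (mg cosθ) L
mgh = mgL sinθ = (9.95)(10)(1.72)sin36.5° = 101.80 J
W_f = μ_k mg cosθ · L = (0.56)(9.95)(10)cos36.5°·1.72 = 77.04 J
½mv² = 101.80 − 77.04 = 24.758 J
v = √(2 × 24.758/9.95) = 2.231 m/s

v = 2.23 m/s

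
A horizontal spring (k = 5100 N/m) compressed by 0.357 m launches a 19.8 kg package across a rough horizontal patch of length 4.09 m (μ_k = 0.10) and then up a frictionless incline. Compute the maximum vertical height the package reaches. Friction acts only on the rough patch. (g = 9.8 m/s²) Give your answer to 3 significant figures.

Spring energy: E₀ = ½kx² = ½(5100)(0.357)² = 324.99 J
Friction: W_f = μ_k mg d = (0.10)(19.8)(9.8)(4.09) = 79.36 J
Energy at base of ramp: E = 324.99 − 79.36 = 245.63 J
At max height all remaining energy is PE: mgh = E ⇒ h = E/(mg) = 245.63/(19.8 × 9.8) = 1.266 m

h = 1.27 m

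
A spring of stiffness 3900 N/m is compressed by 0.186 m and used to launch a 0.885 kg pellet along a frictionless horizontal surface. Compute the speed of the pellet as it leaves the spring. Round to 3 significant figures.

v = 12.3 m/s

Conservation of energy: ½kx² = ½mv²
v = x√(k/m) = 0.186 × √(3900/0.885) = 12.35 m/s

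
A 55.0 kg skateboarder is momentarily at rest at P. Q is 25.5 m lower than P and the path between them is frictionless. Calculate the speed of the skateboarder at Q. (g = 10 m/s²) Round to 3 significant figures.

Mechanical energy is conserved (no friction): mgh = ½mv²
v = √(2gh) = √(2 × 10 × 25.5) = √510.00 = 22.58 m/s

v = 22.6 m/s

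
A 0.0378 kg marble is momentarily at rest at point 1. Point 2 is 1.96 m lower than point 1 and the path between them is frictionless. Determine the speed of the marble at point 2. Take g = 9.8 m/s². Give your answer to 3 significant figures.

Energy conservation between the two points: mgh = ½mv²
v = √(2gh) = √(2 × 9.8 × 1.96) = √38.416 = 6.198 m/s

v = 6.20 m/s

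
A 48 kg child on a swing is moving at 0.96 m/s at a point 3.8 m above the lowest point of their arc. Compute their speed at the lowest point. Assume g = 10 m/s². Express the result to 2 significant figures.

v = 8.8 m/s

Equating total energy at the two states: ½mv₀² + mgh = ½mv²
v² = v₀² + 2gh = (0.96)² + 2(10)(3.8) = 76.922
v = √76.922 = 8.770 m/s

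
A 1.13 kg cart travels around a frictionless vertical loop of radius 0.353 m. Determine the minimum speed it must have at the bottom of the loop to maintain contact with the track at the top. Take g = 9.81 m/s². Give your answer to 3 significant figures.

v = 4.16 m/s

At the top: mg = mv_top²/r ⇒ v_top² = gr = 3.463 m²/s²
Energy from bottom to top (height 2r): ½mv_bot² = ½mv_top² + mg(2r)
v_bot² = gr + 4gr = 5gr = 17.31
v_bot = √(5gr) = 4.161 m/s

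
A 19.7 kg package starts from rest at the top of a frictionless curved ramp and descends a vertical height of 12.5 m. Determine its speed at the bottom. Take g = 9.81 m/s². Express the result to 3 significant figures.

v = 15.7 m/s

Mechanical energy is conserved (no friction): mgh = ½mv²
The mass cancels from both sides.
v = √(2gh) = √(2 × 9.81 × 12.5) = √245.25 = 15.66 m/s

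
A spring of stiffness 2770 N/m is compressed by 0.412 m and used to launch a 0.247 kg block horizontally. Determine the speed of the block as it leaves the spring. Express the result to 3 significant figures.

v = 43.6 m/s

Spring PE converts entirely to kinetic energy: ½kx² = ½mv²
v = x√(k/m) = 0.412 × √(2770/0.247) = 43.63 m/s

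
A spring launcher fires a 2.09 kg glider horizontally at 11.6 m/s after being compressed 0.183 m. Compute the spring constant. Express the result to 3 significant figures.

k = 8400 N/m

Energy stored in the spring equals the launch KE: ½kx² = ½mv²
k = mv²/x² = (2.09)(11.6)²/(0.183)² = 8398 N/m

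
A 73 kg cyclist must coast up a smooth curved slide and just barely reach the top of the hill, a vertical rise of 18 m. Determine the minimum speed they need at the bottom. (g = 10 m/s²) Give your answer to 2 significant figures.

v = 19 m/s

At the top they are momentarily at rest, so all KE converts to PE: ½mv² = mgh
v = √(2gh) = √(2 × 10 × 18) = 18.97 m/s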